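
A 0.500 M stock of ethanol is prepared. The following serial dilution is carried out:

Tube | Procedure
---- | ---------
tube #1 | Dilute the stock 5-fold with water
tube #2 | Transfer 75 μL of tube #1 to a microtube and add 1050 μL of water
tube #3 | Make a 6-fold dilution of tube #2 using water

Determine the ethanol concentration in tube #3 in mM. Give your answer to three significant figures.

1.11 mM

Step 1: 5-fold → factor 5
Step 2: 75 μL + 1050 μL = 1125 μL total → factor 1125/75 = 15
Step 3: 6-fold → factor 6
Overall dilution factor = 5 × 15 × 6 = 450
Final = 0.500 M / 450 = 0.001111 M = 1.11 mM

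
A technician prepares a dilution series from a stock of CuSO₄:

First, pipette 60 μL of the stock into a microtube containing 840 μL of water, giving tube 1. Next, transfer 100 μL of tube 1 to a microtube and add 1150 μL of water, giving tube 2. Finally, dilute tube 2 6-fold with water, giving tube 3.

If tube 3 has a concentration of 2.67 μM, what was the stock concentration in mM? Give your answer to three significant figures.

Step 1: 60 μL + 840 μL = 900 μL total → factor 900/60 = 15
Step 2: 100 μL + 1150 μL = 1250 μL total → factor 1250/100 = 12.5
Step 3: 6-fold → factor 6
Overall dilution factor = 15 × 12.5 × 6 = 1125
Stock = 2.67 μM × 1125 = 3004 μM = 3.00 mM

3.00 mM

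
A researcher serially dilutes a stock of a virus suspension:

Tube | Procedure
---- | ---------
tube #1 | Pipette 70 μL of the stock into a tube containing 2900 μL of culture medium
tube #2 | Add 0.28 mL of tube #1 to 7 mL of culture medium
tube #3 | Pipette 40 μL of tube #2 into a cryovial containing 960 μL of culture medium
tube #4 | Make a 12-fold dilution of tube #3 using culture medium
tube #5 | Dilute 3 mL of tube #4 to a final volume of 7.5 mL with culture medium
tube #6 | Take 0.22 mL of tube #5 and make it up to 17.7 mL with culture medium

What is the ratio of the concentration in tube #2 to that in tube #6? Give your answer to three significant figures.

Step 1: 70 μL + 2900 μL = 2970 μL total → factor 2970/70 = 42.429
Step 2: 0.28 mL + 7 mL = 7.28 mL total → factor 7.28/0.28 = 26
Step 3: 40 μL + 960 μL = 1000 μL total → factor 1000/40 = 25
Step 4: 12-fold → factor 12
Step 5: 3 mL brought to 7.5 mL → factor 7.5/3 = 2.5
Step 6: 0.22 mL brought to 17.7 mL → factor 17.7/0.22 = 80.455
Dilution factor to tube #2 = 1103.1; to tube #6 = 6.6565 × 10^7
[tube #2]/[tube #6] = (factor to tube #6)/(factor to tube #2) = 6.6565 × 10^7/1103.1 = 6.03 × 10^4

6.03 × 10^4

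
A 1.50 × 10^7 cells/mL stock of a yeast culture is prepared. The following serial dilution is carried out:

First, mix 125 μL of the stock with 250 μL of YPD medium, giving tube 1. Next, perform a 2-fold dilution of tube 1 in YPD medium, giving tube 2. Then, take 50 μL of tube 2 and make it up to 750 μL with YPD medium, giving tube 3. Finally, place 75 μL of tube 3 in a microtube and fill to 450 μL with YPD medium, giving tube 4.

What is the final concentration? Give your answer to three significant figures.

Step 1: 125 μL + 250 μL = 375 μL total → factor 375/125 = 3
Step 2: 2-fold → factor 2
Step 3: 50 μL brought to 750 μL → factor 750/50 = 15
Step 4: 75 μL brought to 450 μL → factor 450/75 = 6
Overall dilution factor = 3 × 2 × 15 × 6 = 540
Final = 1.50 × 10^7 cells/mL / 540 = 2.78 × 10^4 cells/mL

2.78 × 10^4 cells/mL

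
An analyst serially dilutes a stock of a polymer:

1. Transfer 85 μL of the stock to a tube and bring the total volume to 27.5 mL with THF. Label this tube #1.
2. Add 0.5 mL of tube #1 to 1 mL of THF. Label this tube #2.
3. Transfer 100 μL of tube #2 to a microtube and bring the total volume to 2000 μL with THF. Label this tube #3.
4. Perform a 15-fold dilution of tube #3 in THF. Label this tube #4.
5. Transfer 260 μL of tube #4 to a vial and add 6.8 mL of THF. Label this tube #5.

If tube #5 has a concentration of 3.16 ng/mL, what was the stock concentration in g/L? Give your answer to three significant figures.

Step 1: 85 μL brought to 27.5 mL → factor 27500/85 = 323.53
Step 2: 0.5 mL + 1 mL = 1.5 mL total → factor 1.5/0.5 = 3
Step 3: 100 μL brought to 2000 μL → factor 2000/100 = 20
Step 4: 15-fold → factor 15
Step 5: 260 μL + 6.8 mL = 7060 μL total → factor 7060/260 = 27.154
Overall dilution factor = 323.53 × 3 × 20 × 15 × 27.154 = 7.9066 × 10^6
Stock = 3.16 ng/mL × 7.9066 × 10^6 = 2.498 × 10^7 ng/mL = 25.0 g/L

25.0 g/L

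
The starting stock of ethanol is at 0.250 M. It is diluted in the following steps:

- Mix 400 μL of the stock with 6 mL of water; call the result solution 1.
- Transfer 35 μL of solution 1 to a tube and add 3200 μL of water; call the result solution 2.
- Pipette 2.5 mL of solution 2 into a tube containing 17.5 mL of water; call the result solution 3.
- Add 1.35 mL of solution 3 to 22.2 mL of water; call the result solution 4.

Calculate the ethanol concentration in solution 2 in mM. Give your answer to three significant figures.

0.169 mM

Step 1: 400 μL + 6 mL = 6400 μL total → factor 6400/400 = 16
Step 2: 35 μL + 3200 μL = 3235 μL total → factor 3235/35 = 92.429
Dilution factor through solution 2 = 16 × 92.429 = 1478.9
[solution 2] = 0.250 M / 1478.9 = 0.0001690 M = 0.169 mM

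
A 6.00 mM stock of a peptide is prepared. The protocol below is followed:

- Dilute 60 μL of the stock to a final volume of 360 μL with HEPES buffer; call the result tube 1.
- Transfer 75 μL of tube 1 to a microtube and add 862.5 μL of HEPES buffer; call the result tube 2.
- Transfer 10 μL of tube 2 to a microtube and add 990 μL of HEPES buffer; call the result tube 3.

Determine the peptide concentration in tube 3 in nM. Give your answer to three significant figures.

800 nM

Step 1: 60 μL brought to 360 μL → factor 360/60 = 6
Step 2: 75 μL + 862.5 μL = 937.5 μL total → factor 937.5/75 = 12.5
Step 3: 10 μL + 990 μL = 1000 μL total → factor 1000/10 = 100
Overall dilution factor = 6 × 12.5 × 100 = 7500
Final = 6.00 mM / 7500 = 0.0008000 mM = 800 nM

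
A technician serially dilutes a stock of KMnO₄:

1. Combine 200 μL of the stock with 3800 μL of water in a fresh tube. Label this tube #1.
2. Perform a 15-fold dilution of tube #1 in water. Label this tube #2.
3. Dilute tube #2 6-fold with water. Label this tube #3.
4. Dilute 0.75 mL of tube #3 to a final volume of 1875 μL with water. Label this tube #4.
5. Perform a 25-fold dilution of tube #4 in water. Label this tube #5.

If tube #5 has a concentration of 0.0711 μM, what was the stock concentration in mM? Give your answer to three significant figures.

8.00 mM

Step 1: 200 μL + 3800 μL = 4000 μL total → factor 4000/200 = 20
Step 2: 15-fold → factor 15
Step 3: 6-fold → factor 6
Step 4: 0.75 mL brought to 1875 μL → factor 1.875/0.75 = 2.5
Step 5: 25-fold → factor 25
Overall dilution factor = 20 × 15 × 6 × 2.5 × 25 = 1.125 × 10^5
Stock = 0.0711 μM × 1.125 × 10^5 = 7999 μM = 8.00 mM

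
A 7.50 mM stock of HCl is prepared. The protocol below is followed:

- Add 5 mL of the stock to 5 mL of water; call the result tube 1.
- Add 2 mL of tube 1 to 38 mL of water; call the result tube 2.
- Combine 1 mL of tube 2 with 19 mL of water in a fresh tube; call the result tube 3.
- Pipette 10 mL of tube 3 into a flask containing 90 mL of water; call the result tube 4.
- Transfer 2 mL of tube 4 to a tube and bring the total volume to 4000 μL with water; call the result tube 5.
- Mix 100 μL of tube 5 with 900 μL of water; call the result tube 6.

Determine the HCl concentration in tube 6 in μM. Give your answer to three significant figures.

Step 1: 5 mL + 5 mL = 10 mL total → factor 10/5 = 2
Step 2: 2 mL + 38 mL = 40 mL total → factor 40/2 = 20
Step 3: 1 mL + 19 mL = 20 mL total → factor 20/1 = 20
Step 4: 10 mL + 90 mL = 100 mL total → factor 100/10 = 10
Step 5: 2 mL brought to 4000 μL → factor 4/2 = 2
Step 6: 100 μL + 900 μL = 1000 μL total → factor 1000/100 = 10
Overall dilution factor = 2 × 20 × 20 × 10 × 2 × 10 = 1.6 × 10^5
Final = 7.50 mM / 1.6 × 10^5 = 4.688 × 10^-5 mM = 0.0469 μM

0.0469 μM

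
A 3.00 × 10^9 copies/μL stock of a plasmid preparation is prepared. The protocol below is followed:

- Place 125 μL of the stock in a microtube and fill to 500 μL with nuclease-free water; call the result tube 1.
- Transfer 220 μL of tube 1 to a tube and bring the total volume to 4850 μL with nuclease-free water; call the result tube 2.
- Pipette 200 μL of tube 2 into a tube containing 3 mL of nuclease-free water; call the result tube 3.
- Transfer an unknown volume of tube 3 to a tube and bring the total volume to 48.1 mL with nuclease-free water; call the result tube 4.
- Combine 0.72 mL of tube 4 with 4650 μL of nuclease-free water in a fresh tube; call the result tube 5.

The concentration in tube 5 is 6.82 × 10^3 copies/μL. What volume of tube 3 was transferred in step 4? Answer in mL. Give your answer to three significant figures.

Step 1: 125 μL brought to 500 μL → factor 500/125 = 4
Step 2: 220 μL brought to 4850 μL → factor 4850/220 = 22.045
Step 3: 200 μL + 3 mL = 3200 μL total → factor 3200/200 = 16
Step 4: v brought to 48.1 mL → factor = 48.1 mL/v
Step 5: 0.72 mL + 4650 μL = 5.37 mL total → factor 5.37/0.72 = 7.4583
Product of known-step factors = 10523
Overall factor = 3.00 × 10^9 copies/μL / (6.82 × 10^3 copies/μL) = 4.3988 × 10^5
Step-4 factor = 4.3988 × 10^5 / 10523 = 41.802
v = 48.1 mL / 41.802 = 1.15 mL

1.15 mL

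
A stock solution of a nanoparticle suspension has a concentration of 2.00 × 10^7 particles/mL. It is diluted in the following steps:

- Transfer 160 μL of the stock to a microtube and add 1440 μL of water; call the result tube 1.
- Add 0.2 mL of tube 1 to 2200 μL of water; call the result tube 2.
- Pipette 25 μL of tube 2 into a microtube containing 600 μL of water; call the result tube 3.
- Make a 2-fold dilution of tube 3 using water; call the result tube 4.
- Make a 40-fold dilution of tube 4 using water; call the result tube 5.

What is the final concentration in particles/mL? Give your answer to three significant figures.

83.3 particles/mL

Step 1: 160 μL + 1440 μL = 1600 μL total → factor 1600/160 = 10
Step 2: 0.2 mL + 2200 μL = 2.4 mL total → factor 2.4/0.2 = 12
Step 3: 25 μL + 600 μL = 625 μL total → factor 625/25 = 25
Step 4: 2-fold → factor 2
Step 5: 40-fold → factor 40
Overall dilution factor = 10 × 12 × 25 × 2 × 40 = 2.4 × 10^5
Final = 2.00 × 10^7 particles/mL / 2.4 × 10^5 = 83.3 particles/mL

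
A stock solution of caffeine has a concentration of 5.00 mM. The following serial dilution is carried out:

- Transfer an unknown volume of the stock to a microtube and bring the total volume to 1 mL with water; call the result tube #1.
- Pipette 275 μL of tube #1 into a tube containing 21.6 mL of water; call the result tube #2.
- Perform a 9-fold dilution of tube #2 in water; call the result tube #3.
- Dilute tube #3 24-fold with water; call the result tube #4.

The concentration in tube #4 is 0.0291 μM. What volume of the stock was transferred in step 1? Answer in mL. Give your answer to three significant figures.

0.100 mL

Step 1: v brought to 1 mL → factor = 1 mL/v
Step 2: 275 μL + 21.6 mL = 21875 μL total → factor 21875/275 = 79.545
Step 3: 9-fold → factor 9
Step 4: 24-fold → factor 24
Product of known-step factors = 17182
Overall factor = 5.00 mM / (0.0291 μM) = 1.7182 × 10^5
Step-1 factor = 1.7182 × 10^5 / 17182 = 10
v = 1 mL / 10 = 0.100 mL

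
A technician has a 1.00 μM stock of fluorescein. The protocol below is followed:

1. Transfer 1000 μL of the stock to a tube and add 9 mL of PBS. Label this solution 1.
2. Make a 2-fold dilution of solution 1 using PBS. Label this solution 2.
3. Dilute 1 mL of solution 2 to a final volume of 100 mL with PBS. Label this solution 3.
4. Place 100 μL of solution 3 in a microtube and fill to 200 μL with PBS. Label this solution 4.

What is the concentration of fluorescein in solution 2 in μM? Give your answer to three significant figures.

Step 1: 1000 μL + 9 mL = 10000 μL total → factor 10000/1000 = 10
Step 2: 2-fold → factor 2
Dilution factor through solution 2 = 10 × 2 = 20
[solution 2] = 1.00 μM / 20 = 0.0500 μM

0.0500 μM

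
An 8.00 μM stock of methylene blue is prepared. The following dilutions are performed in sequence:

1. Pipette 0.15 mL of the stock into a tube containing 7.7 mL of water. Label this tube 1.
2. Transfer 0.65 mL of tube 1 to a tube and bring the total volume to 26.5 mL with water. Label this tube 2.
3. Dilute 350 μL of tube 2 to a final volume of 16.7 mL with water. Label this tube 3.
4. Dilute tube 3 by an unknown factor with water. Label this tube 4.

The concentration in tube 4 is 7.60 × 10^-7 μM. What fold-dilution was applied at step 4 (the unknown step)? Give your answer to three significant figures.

Step 1: 0.15 mL + 7.7 mL = 7.85 mL total → factor 7.85/0.15 = 52.333
Step 2: 0.65 mL brought to 26.5 mL → factor 26.5/0.65 = 40.769
Step 3: 350 μL brought to 16.7 mL → factor 16700/350 = 47.714
Step 4: unknown factor x
Product of known-step factors = 1.018 × 10^5
Overall factor = 8.00 μM / (7.60 × 10^-7 μM) = 1.0526 × 10^7
x = 1.0526 × 10^7 / 1.018 × 10^5 = 103

103-fold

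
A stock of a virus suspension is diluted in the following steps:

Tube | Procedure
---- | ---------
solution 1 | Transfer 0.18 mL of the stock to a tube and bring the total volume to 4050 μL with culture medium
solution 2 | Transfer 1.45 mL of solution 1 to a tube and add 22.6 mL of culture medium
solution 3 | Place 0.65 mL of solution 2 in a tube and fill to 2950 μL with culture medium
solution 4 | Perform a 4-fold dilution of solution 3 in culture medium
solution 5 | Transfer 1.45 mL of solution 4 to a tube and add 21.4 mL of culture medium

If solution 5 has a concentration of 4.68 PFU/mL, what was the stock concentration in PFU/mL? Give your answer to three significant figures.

Step 1: 0.18 mL brought to 4050 μL → factor 4.05/0.18 = 22.5
Step 2: 1.45 mL + 22.6 mL = 24.05 mL total → factor 24.05/1.45 = 16.586
Step 3: 0.65 mL brought to 2950 μL → factor 2.95/0.65 = 4.5385
Step 4: 4-fold → factor 4
Step 5: 1.45 mL + 21.4 mL = 22.85 mL total → factor 22.85/1.45 = 15.759
Overall dilution factor = 22.5 × 16.586 × 4.5385 × 4 × 15.759 = 1.0676 × 10^5
Stock = 4.68 PFU/mL × 1.0676 × 10^5 = 5.00 × 10^5 PFU/mL

5.00 × 10^5 PFU/mL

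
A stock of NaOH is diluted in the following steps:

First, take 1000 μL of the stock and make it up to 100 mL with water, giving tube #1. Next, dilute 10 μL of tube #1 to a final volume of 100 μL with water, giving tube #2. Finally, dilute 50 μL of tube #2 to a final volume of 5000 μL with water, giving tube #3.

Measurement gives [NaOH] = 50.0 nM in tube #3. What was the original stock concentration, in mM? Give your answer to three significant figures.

Step 1: 1000 μL brought to 100 mL → factor 1 × 10^5/1000 = 100
Step 2: 10 μL brought to 100 μL → factor 100/10 = 10
Step 3: 50 μL brought to 5000 μL → factor 5000/50 = 100
Overall dilution factor = 100 × 10 × 100 = 1 × 10^5
Stock = 50.0 nM × 1 × 10^5 = 5.000 × 10^6 nM = 5.00 mM

5.00 mM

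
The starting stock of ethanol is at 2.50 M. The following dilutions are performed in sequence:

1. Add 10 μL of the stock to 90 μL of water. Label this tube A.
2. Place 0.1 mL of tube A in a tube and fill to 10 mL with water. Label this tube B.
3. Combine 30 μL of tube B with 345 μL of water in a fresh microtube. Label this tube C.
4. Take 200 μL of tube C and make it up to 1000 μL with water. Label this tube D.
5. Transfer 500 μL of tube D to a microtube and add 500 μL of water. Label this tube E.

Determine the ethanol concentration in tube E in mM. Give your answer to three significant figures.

Step 1: 10 μL + 90 μL = 100 μL total → factor 100/10 = 10
Step 2: 0.1 mL brought to 10 mL → factor 10/0.1 = 100
Step 3: 30 μL + 345 μL = 375 μL total → factor 375/30 = 12.5
Step 4: 200 μL brought to 1000 μL → factor 1000/200 = 5
Step 5: 500 μL + 500 μL = 1000 μL total → factor 1000/500 = 2
Overall dilution factor = 10 × 100 × 12.5 × 5 × 2 = 1.25 × 10^5
Final = 2.50 M / 1.25 × 10^5 = 2.000 × 10^-5 M = 0.0200 mM

0.0200 mM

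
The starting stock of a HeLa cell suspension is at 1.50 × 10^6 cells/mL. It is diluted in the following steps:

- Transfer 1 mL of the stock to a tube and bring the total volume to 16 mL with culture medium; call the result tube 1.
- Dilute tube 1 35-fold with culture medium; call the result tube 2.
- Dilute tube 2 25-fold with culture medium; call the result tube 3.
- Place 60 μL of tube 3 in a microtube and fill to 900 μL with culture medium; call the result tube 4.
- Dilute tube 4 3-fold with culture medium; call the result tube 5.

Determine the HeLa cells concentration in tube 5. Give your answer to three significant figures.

2.38 cells/mL

Step 1: 1 mL brought to 16 mL → factor 16/1 = 16
Step 2: 35-fold → factor 35
Step 3: 25-fold → factor 25
Step 4: 60 μL brought to 900 μL → factor 900/60 = 15
Step 5: 3-fold → factor 3
Overall dilution factor = 16 × 35 × 25 × 15 × 3 = 6.3 × 10^5
Final = 1.50 × 10^6 cells/mL / 6.3 × 10^5 = 2.38 cells/mL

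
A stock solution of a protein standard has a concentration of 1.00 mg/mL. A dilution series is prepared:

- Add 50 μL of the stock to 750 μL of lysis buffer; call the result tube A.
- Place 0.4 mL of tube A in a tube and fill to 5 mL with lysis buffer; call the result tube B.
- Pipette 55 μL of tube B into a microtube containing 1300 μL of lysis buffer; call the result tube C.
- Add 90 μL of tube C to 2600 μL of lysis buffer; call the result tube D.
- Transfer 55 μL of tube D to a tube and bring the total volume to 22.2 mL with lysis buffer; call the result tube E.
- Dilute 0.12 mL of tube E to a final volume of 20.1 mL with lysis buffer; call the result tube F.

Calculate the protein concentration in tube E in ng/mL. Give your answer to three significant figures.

Step 1: 50 μL + 750 μL = 800 μL total → factor 800/50 = 16
Step 2: 0.4 mL brought to 5 mL → factor 5/0.4 = 12.5
Step 3: 55 μL + 1300 μL = 1355 μL total → factor 1355/55 = 24.636
Step 4: 90 μL + 2600 μL = 2690 μL total → factor 2690/90 = 29.889
Step 5: 55 μL brought to 22.2 mL → factor 22200/55 = 403.64
Dilution factor through tube E = 16 × 12.5 × 24.636 × 29.889 × 403.64 = 5.9444 × 10^7
[tube E] = 1.00 mg/mL / 5.9444 × 10^7 = 1.682 × 10^-8 mg/mL = 0.0168 ng/mL

0.0168 ng/mL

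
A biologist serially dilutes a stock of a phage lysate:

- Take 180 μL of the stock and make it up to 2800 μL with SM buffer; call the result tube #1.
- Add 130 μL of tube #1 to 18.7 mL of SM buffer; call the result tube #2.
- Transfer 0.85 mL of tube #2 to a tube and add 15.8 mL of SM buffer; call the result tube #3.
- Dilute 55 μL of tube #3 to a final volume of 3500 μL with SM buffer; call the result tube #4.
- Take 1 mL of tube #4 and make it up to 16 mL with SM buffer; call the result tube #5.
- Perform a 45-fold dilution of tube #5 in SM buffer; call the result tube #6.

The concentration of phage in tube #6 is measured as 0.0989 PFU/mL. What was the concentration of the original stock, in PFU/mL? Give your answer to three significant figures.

Step 1: 180 μL brought to 2800 μL → factor 2800/180 = 15.556
Step 2: 130 μL + 18.7 mL = 18830 μL total → factor 18830/130 = 144.85
Step 3: 0.85 mL + 15.8 mL = 16.65 mL total → factor 16.65/0.85 = 19.588
Step 4: 55 μL brought to 3500 μL → factor 3500/55 = 63.636
Step 5: 1 mL brought to 16 mL → factor 16/1 = 16
Step 6: 45-fold → factor 45
Overall dilution factor = 15.556 × 144.85 × 19.588 × 63.636 × 16 × 45 = 2.0222 × 10^9
Stock = 0.0989 PFU/mL × 2.0222 × 10^9 = 2.00 × 10^8 PFU/mL

2.00 × 10^8 PFU/mL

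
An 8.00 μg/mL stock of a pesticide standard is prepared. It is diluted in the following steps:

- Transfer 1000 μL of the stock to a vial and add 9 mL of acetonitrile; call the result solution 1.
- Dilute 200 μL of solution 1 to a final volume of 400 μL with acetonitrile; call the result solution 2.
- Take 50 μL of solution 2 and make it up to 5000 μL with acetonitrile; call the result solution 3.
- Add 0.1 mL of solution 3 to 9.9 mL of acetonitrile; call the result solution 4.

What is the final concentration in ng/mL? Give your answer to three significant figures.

0.0400 ng/mL

Step 1: 1000 μL + 9 mL = 10000 μL total → factor 10000/1000 = 10
Step 2: 200 μL brought to 400 μL → factor 400/200 = 2
Step 3: 50 μL brought to 5000 μL → factor 5000/50 = 100
Step 4: 0.1 mL + 9.9 mL = 10 mL total → factor 10/0.1 = 100
Overall dilution factor = 10 × 2 × 100 × 100 = 2 × 10^5
Final = 8.00 μg/mL / 2 × 10^5 = 4.000 × 10^-5 μg/mL = 0.0400 ng/mL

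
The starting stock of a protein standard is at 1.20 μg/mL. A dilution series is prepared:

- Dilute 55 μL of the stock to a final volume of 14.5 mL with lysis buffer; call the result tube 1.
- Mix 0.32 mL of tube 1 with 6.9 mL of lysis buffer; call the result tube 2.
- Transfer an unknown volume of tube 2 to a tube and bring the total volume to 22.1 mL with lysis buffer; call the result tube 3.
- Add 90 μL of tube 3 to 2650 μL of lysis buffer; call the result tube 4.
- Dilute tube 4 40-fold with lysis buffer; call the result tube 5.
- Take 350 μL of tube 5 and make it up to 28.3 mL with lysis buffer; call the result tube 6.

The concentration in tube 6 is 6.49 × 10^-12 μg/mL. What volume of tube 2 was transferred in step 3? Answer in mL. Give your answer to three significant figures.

Step 1: 55 μL brought to 14.5 mL → factor 14500/55 = 263.64
Step 2: 0.32 mL + 6.9 mL = 7.22 mL total → factor 7.22/0.32 = 22.562
Step 3: v brought to 22.1 mL → factor = 22.1 mL/v
Step 4: 90 μL + 2650 μL = 2740 μL total → factor 2740/90 = 30.444
Step 5: 40-fold → factor 40
Step 6: 350 μL brought to 28.3 mL → factor 28300/350 = 80.857
Product of known-step factors = 5.8571 × 10^8
Overall factor = 1.20 μg/mL / (6.49 × 10^-12 μg/mL) = 1.849 × 10^11
Step-3 factor = 1.849 × 10^11 / 5.8571 × 10^8 = 315.69
v = 22.1 mL / 315.69 = 0.0700 mL

0.0700 mL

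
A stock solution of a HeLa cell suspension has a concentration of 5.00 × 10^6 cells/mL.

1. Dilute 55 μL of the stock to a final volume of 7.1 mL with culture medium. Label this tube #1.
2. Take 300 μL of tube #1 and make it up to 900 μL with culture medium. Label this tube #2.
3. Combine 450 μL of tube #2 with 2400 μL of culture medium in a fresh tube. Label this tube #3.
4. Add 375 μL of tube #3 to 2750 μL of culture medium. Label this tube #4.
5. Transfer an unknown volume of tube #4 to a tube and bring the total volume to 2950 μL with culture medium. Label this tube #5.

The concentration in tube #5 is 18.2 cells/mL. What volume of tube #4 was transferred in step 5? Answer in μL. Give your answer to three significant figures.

Step 1: 55 μL brought to 7.1 mL → factor 7100/55 = 129.09
Step 2: 300 μL brought to 900 μL → factor 900/300 = 3
Step 3: 450 μL + 2400 μL = 2850 μL total → factor 2850/450 = 6.3333
Step 4: 375 μL + 2750 μL = 3125 μL total → factor 3125/375 = 8.3333
Step 5: v brought to 2950 μL → factor = 2950 μL/v
Product of known-step factors = 20439
Overall factor = 5.00 × 10^6 cells/mL / (18.2 cells/mL) = 2.7473 × 10^5
Step-5 factor = 2.7473 × 10^5 / 20439 = 13.441
v = 2950 μL / 13.441 = 219 μL

219 μL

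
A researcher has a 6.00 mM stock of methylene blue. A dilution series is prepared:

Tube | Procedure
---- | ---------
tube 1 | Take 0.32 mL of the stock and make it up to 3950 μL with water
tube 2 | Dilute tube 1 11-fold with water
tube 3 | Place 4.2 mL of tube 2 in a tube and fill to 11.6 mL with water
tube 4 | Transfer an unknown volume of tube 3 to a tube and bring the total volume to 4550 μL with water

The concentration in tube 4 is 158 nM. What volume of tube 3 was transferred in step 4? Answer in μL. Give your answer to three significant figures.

44.9 μL

Step 1: 0.32 mL brought to 3950 μL → factor 3.95/0.32 = 12.344
Step 2: 11-fold → factor 11
Step 3: 4.2 mL brought to 11.6 mL → factor 11.6/4.2 = 2.7619
Step 4: v brought to 4550 μL → factor = 4550 μL/v
Product of known-step factors = 375.01
Overall factor = 6.00 mM / (158 nM) = 37975
Step-4 factor = 37975 / 375.01 = 101.26
v = 4550 μL / 101.26 = 44.9 μL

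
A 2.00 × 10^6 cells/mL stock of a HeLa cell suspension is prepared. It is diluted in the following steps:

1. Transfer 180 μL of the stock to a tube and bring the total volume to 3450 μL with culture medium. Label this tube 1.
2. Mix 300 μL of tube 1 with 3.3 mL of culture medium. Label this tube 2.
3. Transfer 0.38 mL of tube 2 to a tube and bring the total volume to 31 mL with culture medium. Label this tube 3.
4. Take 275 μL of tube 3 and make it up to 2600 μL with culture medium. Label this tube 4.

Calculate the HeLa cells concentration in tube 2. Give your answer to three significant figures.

8.70 × 10^3 cells/mL

Step 1: 180 μL brought to 3450 μL → factor 3450/180 = 19.167
Step 2: 300 μL + 3.3 mL = 3600 μL total → factor 3600/300 = 12
Dilution factor through tube 2 = 19.167 × 12 = 230
[tube 2] = 2.00 × 10^6 cells/mL / 230 = 8.70 × 10^3 cells/mL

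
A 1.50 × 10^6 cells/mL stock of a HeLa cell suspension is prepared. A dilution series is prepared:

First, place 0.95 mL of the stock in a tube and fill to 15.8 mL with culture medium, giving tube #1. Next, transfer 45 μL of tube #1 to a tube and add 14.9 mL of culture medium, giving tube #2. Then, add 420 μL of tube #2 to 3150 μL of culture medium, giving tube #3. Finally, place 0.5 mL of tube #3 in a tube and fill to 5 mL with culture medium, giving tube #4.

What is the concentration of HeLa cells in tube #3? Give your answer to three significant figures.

31.9 cells/mL

Step 1: 0.95 mL brought to 15.8 mL → factor 15.8/0.95 = 16.632
Step 2: 45 μL + 14.9 mL = 14945 μL total → factor 14945/45 = 332.11
Step 3: 420 μL + 3150 μL = 3570 μL total → factor 3570/420 = 8.5
Dilution factor through tube #3 = 16.632 × 332.11 × 8.5 = 46950
[tube #3] = 1.50 × 10^6 cells/mL / 46950 = 31.9 cells/mL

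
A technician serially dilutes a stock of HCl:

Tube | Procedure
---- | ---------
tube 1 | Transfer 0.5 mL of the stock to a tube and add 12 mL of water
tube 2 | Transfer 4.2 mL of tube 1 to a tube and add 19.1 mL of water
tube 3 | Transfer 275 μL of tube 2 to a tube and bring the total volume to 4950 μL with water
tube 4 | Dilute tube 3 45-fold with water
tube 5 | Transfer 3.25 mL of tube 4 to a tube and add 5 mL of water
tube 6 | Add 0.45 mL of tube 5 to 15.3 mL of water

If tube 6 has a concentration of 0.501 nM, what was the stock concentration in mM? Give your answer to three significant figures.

Step 1: 0.5 mL + 12 mL = 12.5 mL total → factor 12.5/0.5 = 25
Step 2: 4.2 mL + 19.1 mL = 23.3 mL total → factor 23.3/4.2 = 5.5476
Step 3: 275 μL brought to 4950 μL → factor 4950/275 = 18
Step 4: 45-fold → factor 45
Step 5: 3.25 mL + 5 mL = 8.25 mL total → factor 8.25/3.25 = 2.5385
Step 6: 0.45 mL + 15.3 mL = 15.75 mL total → factor 15.75/0.45 = 35
Overall dilution factor = 25 × 5.5476 × 18 × 45 × 2.5385 × 35 = 9.9809 × 10^6
Stock = 0.501 nM × 9.9809 × 10^6 = 5.000 × 10^6 nM = 5.00 mM

5.00 mM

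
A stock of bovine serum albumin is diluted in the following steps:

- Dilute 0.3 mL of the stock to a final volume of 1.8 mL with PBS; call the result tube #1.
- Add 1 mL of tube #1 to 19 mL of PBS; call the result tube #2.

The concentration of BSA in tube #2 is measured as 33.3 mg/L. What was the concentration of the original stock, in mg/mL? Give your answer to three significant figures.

Step 1: 0.3 mL brought to 1.8 mL → factor 1.8/0.3 = 6
Step 2: 1 mL + 19 mL = 20 mL total → factor 20/1 = 20
Overall dilution factor = 6 × 20 = 120
Stock = 33.3 mg/L × 120 = 3996 mg/L = 4.00 mg/mL

4.00 mg/mL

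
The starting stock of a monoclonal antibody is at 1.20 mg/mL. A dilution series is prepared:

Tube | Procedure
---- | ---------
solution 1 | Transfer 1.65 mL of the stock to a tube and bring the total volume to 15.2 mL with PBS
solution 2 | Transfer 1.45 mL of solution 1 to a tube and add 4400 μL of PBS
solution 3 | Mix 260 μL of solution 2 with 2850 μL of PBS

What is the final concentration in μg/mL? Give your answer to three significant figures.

2.70 μg/mL

Step 1: 1.65 mL brought to 15.2 mL → factor 15.2/1.65 = 9.2121
Step 2: 1.45 mL + 4400 μL = 5.85 mL total → factor 5.85/1.45 = 4.0345
Step 3: 260 μL + 2850 μL = 3110 μL total → factor 3110/260 = 11.962
Overall dilution factor = 9.2121 × 4.0345 × 11.962 = 444.56
Final = 1.20 mg/mL / 444.56 = 0.002699 mg/mL = 2.70 μg/mL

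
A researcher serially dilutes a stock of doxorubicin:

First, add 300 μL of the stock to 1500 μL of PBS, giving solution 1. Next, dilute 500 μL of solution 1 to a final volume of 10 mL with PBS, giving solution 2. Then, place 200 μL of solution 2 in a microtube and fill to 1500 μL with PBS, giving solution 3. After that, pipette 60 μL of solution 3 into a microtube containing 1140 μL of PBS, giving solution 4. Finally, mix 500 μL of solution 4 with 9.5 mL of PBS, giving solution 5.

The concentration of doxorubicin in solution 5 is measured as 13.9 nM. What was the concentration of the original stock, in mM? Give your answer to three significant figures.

Step 1: 300 μL + 1500 μL = 1800 μL total → factor 1800/300 = 6
Step 2: 500 μL brought to 10 mL → factor 10000/500 = 20
Step 3: 200 μL brought to 1500 μL → factor 1500/200 = 7.5
Step 4: 60 μL + 1140 μL = 1200 μL total → factor 1200/60 = 20
Step 5: 500 μL + 9.5 mL = 10000 μL total → factor 10000/500 = 20
Overall dilution factor = 6 × 20 × 7.5 × 20 × 20 = 3.6 × 10^5
Stock = 13.9 nM × 3.6 × 10^5 = 5.004 × 10^6 nM = 5.00 mM

5.00 mM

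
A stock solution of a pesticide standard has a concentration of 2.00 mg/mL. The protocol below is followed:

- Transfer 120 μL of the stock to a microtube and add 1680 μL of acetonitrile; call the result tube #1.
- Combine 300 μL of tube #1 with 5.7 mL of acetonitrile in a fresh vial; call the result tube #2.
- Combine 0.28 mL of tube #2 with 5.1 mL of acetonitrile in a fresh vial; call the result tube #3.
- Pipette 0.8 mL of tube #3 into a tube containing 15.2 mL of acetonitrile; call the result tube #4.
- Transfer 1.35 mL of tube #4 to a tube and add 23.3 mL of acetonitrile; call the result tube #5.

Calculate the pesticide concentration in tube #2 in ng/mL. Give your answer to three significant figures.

6.67 × 10^3 ng/mL

Step 1: 120 μL + 1680 μL = 1800 μL total → factor 1800/120 = 15
Step 2: 300 μL + 5.7 mL = 6000 μL total → factor 6000/300 = 20
Dilution factor through tube #2 = 15 × 20 = 300
[tube #2] = 2.00 mg/mL / 300 = 0.006667 mg/mL = 6.67 × 10^3 ng/mL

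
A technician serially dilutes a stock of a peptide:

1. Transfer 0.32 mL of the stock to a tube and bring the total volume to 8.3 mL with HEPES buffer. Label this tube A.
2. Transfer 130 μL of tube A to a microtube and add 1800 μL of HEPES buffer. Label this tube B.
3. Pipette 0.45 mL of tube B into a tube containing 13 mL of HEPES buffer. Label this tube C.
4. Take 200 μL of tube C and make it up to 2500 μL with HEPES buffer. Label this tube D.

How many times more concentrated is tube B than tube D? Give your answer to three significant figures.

Step 1: 0.32 mL brought to 8.3 mL → factor 8.3/0.32 = 25.938
Step 2: 130 μL + 1800 μL = 1930 μL total → factor 1930/130 = 14.846
Step 3: 0.45 mL + 13 mL = 13.45 mL total → factor 13.45/0.45 = 29.889
Step 4: 200 μL brought to 2500 μL → factor 2500/200 = 12.5
Dilution factor to tube B = 385.07; to tube D = 1.4387 × 10^5
[tube B]/[tube D] = (factor to tube D)/(factor to tube B) = 1.4387 × 10^5/385.07 = 374

374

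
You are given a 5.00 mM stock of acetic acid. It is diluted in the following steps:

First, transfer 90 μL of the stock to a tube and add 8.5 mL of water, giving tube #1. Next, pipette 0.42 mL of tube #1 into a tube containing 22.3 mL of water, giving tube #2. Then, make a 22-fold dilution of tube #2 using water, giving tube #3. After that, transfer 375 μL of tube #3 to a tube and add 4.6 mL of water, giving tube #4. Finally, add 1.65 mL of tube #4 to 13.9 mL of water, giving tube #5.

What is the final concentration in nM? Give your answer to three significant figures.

Step 1: 90 μL + 8.5 mL = 8590 μL total → factor 8590/90 = 95.444
Step 2: 0.42 mL + 22.3 mL = 22.72 mL total → factor 22.72/0.42 = 54.095
Step 3: 22-fold → factor 22
Step 4: 375 μL + 4.6 mL = 4975 μL total → factor 4975/375 = 13.267
Step 5: 1.65 mL + 13.9 mL = 15.55 mL total → factor 15.55/1.65 = 9.4242
Overall dilution factor = 95.444 × 54.095 × 22 × 13.267 × 9.4242 = 1.4202 × 10^7
Final = 5.00 mM / 1.4202 × 10^7 = 3.521 × 10^-7 mM = 0.352 nM

0.352 nM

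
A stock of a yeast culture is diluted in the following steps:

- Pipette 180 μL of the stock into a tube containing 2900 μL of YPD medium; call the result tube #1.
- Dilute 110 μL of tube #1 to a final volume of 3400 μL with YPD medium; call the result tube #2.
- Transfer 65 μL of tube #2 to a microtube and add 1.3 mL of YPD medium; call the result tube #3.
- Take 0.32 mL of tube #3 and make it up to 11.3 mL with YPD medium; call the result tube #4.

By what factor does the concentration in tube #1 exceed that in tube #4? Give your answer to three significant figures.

2.29 × 10^4

Step 1: 180 μL + 2900 μL = 3080 μL total → factor 3080/180 = 17.111
Step 2: 110 μL brought to 3400 μL → factor 3400/110 = 30.909
Step 3: 65 μL + 1.3 mL = 1365 μL total → factor 1365/65 = 21
Step 4: 0.32 mL brought to 11.3 mL → factor 11.3/0.32 = 35.312
Dilution factor to tube #1 = 17.111; to tube #4 = 3.922 × 10^5
[tube #1]/[tube #4] = (factor to tube #4)/(factor to tube #1) = 3.922 × 10^5/17.111 = 2.29 × 10^4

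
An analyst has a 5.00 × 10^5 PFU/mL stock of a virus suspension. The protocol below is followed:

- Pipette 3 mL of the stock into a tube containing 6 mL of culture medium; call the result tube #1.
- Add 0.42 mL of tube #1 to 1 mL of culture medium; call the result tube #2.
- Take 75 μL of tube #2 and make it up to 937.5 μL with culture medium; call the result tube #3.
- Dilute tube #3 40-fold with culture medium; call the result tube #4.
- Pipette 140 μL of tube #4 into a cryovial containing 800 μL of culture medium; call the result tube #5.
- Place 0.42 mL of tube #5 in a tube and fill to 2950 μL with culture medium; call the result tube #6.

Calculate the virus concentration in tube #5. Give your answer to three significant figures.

14.7 PFU/mL

Step 1: 3 mL + 6 mL = 9 mL total → factor 9/3 = 3
Step 2: 0.42 mL + 1 mL = 1.42 mL total → factor 1.42/0.42 = 3.381
Step 3: 75 μL brought to 937.5 μL → factor 937.5/75 = 12.5
Step 4: 40-fold → factor 40
Step 5: 140 μL + 800 μL = 940 μL total → factor 940/140 = 6.7143
Dilution factor through tube #5 = 3 × 3.381 × 12.5 × 40 × 6.7143 = 34051
[tube #5] = 5.00 × 10^5 PFU/mL / 34051 = 14.7 PFU/mL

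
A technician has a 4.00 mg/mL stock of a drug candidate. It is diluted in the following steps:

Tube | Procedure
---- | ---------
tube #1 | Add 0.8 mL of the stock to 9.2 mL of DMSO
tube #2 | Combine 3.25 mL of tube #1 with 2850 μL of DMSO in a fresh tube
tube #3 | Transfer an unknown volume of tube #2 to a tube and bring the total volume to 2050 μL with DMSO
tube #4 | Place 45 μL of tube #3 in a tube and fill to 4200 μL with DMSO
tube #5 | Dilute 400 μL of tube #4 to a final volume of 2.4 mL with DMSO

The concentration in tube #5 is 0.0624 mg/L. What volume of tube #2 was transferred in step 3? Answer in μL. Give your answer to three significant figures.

420 μL

Step 1: 0.8 mL + 9.2 mL = 10 mL total → factor 10/0.8 = 12.5
Step 2: 3.25 mL + 2850 μL = 6.1 mL total → factor 6.1/3.25 = 1.8769
Step 3: v brought to 2050 μL → factor = 2050 μL/v
Step 4: 45 μL brought to 4200 μL → factor 4200/45 = 93.333
Step 5: 400 μL brought to 2.4 mL → factor 2400/400 = 6
Product of known-step factors = 13138
Overall factor = 4.00 mg/mL / (0.0624 mg/L) = 64103
Step-3 factor = 64103 / 13138 = 4.879
v = 2050 μL / 4.879 = 420 μL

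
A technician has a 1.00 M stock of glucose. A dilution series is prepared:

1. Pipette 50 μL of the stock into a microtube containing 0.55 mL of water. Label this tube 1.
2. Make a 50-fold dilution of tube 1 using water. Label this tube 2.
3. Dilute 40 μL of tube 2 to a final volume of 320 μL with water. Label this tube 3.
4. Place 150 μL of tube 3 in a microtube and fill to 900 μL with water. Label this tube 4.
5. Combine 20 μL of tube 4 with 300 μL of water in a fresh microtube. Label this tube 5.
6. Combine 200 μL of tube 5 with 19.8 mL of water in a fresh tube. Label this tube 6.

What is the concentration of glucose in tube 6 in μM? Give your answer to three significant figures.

Step 1: 50 μL + 0.55 mL = 600 μL total → factor 600/50 = 12
Step 2: 50-fold → factor 50
Step 3: 40 μL brought to 320 μL → factor 320/40 = 8
Step 4: 150 μL brought to 900 μL → factor 900/150 = 6
Step 5: 20 μL + 300 μL = 320 μL total → factor 320/20 = 16
Step 6: 200 μL + 19.8 mL = 20000 μL total → factor 20000/200 = 100
Overall dilution factor = 12 × 50 × 8 × 6 × 16 × 100 = 4.608 × 10^7
Final = 1.00 M / 4.608 × 10^7 = 2.170 × 10^-8 M = 0.0217 μM

0.0217 μM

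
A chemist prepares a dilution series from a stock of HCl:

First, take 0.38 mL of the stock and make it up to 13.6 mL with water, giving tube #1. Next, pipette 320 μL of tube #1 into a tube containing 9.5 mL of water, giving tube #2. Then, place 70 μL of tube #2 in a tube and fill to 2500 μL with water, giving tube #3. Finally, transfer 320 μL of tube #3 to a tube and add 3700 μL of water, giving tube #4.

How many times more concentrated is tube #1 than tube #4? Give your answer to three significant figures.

Step 1: 0.38 mL brought to 13.6 mL → factor 13.6/0.38 = 35.789
Step 2: 320 μL + 9.5 mL = 9820 μL total → factor 9820/320 = 30.688
Step 3: 70 μL brought to 2500 μL → factor 2500/70 = 35.714
Step 4: 320 μL + 3700 μL = 4020 μL total → factor 4020/320 = 12.562
Dilution factor to tube #1 = 35.789; to tube #4 = 4.9276 × 10^5
[tube #1]/[tube #4] = (factor to tube #4)/(factor to tube #1) = 4.9276 × 10^5/35.789 = 1.38 × 10^4

1.38 × 10^4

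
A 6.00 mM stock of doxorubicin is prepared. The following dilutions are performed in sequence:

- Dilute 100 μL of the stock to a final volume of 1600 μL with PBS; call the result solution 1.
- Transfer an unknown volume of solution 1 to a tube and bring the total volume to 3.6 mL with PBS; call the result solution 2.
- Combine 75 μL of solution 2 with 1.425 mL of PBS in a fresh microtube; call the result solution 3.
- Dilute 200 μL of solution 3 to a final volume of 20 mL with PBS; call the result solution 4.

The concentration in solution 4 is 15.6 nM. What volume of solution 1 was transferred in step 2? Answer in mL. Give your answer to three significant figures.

0.300 mL

Step 1: 100 μL brought to 1600 μL → factor 1600/100 = 16
Step 2: v brought to 3.6 mL → factor = 3.6 mL/v
Step 3: 75 μL + 1.425 mL = 1500 μL total → factor 1500/75 = 20
Step 4: 200 μL brought to 20 mL → factor 20000/200 = 100
Product of known-step factors = 32000
Overall factor = 6.00 mM / (15.6 nM) = 3.8462 × 10^5
Step-2 factor = 3.8462 × 10^5 / 32000 = 12.019
v = 3.6 mL / 12.019 = 0.300 mL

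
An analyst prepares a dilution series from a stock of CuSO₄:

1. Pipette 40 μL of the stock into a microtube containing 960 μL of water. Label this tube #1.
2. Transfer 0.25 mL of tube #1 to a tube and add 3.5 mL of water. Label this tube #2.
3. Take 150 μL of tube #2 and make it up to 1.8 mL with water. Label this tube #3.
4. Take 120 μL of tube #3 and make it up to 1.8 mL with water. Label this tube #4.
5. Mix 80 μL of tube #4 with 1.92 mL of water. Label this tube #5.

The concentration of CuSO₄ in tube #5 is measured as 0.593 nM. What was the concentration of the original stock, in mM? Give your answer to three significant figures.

Step 1: 40 μL + 960 μL = 1000 μL total → factor 1000/40 = 25
Step 2: 0.25 mL + 3.5 mL = 3.75 mL total → factor 3.75/0.25 = 15
Step 3: 150 μL brought to 1.8 mL → factor 1800/150 = 12
Step 4: 120 μL brought to 1.8 mL → factor 1800/120 = 15
Step 5: 80 μL + 1.92 mL = 2000 μL total → factor 2000/80 = 25
Overall dilution factor = 25 × 15 × 12 × 15 × 25 = 1.6875 × 10^6
Stock = 0.593 nM × 1.6875 × 10^6 = 1.001 × 10^6 nM = 1.00 mM

1.00 mM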